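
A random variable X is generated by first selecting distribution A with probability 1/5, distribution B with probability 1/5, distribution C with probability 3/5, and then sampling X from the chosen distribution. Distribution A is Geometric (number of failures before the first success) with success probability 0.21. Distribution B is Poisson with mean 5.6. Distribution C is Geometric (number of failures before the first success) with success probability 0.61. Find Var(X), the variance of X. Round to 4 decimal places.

9.5898

Per component, A: μ=3.7619, E[X²]=32.0658; B: μ=5.6, E[X²]=36.96; C: μ=0.639344, E[X²]=1.45687.
E[X] = 0.2·3.7619 + 0.2·5.6 + 0.6·0.639344 = 2.25599.
E[X²] = 0.2·32.0658 + 0.2·36.96 + 0.6·1.45687 = 14.6793.
Var(X) = E[X²] − (E[X])² = 14.6793 − 5.08948 = 9.58979.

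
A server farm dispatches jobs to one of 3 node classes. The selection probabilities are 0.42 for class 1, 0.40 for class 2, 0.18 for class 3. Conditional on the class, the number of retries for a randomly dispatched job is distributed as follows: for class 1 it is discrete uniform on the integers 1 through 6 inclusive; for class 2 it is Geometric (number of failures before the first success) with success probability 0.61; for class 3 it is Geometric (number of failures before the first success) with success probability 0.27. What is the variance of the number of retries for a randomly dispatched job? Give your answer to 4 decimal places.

5.1763

Per component, 1: μ=3.5, E[X²]=15.1667; 2: μ=0.639344, E[X²]=1.45687; 3: μ=2.7037, E[X²]=17.3237.
E[X] = 0.42·3.5 + 0.4·0.639344 + 0.18·2.7037 = 2.2124.
E[X²] = 0.42·15.1667 + 0.4·1.45687 + 0.18·17.3237 = 10.071.
Var(X) = E[X²] − (E[X])² = 10.071 − 4.89473 = 5.17629.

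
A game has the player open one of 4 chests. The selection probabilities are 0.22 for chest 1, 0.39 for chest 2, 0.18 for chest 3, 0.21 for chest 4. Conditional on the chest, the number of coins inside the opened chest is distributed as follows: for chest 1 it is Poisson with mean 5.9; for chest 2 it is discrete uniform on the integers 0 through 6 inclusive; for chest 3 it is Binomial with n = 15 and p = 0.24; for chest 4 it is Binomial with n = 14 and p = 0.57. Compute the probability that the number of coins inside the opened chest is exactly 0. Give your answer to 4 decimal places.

Conditional on each chest, P(X = 0): 1: 0.00273944; 2: 0.142857; 3: 0.0163006; 4: 7.38854e-06.
By total probability, P(X = 0) = 0.22·0.00273944 + 0.39·0.142857 + 0.18·0.0163006 + 0.21·7.38854e-06 = 0.0592526.

0.0593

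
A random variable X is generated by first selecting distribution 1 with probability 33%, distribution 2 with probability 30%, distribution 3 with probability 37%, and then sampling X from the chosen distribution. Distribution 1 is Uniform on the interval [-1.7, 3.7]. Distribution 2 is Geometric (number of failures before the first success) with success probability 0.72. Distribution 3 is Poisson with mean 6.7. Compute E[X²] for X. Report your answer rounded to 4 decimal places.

For each component E[X²] = Var + (mean)², giving 1: 3.43; 2: 0.691358; 3: 51.59.
Overall E[X²] = 0.33·3.43 + 0.3·0.691358 + 0.37·51.59 = 20.4276.

20.4276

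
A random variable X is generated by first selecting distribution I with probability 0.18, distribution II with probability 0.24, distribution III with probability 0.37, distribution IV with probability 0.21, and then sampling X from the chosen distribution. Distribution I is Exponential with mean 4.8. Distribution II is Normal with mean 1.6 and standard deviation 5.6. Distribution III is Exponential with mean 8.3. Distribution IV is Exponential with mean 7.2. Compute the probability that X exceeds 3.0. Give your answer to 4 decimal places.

Conditional on each component, P(X > 3.0): I: 0.535261; II: 0.401294; III: 0.696668; IV: 0.659241.
By total probability, P(X > 3.0) = 0.18·0.535261 + 0.24·0.401294 + 0.37·0.696668 + 0.21·0.659241 = 0.588865.

0.5889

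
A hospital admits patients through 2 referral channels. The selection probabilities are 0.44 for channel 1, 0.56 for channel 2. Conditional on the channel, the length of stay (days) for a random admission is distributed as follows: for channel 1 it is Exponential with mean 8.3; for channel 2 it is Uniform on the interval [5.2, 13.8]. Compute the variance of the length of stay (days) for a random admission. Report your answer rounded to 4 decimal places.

Per component, 1: μ=8.3, E[X²]=137.78; 2: μ=9.5, E[X²]=96.4133.
E[X] = 0.44·8.3 + 0.56·9.5 = 8.972.
E[X²] = 0.44·137.78 + 0.56·96.4133 = 114.615.
Var(X) = E[X²] − (E[X])² = 114.615 − 80.4968 = 34.1179.

34.1179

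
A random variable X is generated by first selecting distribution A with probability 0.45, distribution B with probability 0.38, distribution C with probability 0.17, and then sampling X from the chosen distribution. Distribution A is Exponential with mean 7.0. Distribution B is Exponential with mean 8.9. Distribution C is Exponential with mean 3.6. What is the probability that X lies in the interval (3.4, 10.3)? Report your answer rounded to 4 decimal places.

0.3698

Conditional on each component, P(3.4 < X < 10.3): A: 0.38566; B: 0.368147; C: 0.33169.
By total probability, P(3.4 < X < 10.3) = 0.45·0.38566 + 0.38·0.368147 + 0.17·0.33169 = 0.36983.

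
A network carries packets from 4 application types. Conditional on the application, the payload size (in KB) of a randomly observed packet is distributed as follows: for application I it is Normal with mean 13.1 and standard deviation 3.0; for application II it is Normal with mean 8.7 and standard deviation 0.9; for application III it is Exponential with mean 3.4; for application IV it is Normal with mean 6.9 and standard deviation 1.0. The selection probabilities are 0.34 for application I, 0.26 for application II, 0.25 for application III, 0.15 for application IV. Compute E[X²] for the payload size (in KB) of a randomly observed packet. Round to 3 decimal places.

94.369

For each component E[X²] = Var + (mean)², giving I: 180.61; II: 76.5; III: 23.12; IV: 48.61.
Overall E[X²] = 0.34·180.61 + 0.26·76.5 + 0.25·23.12 + 0.15·48.61 = 94.3689.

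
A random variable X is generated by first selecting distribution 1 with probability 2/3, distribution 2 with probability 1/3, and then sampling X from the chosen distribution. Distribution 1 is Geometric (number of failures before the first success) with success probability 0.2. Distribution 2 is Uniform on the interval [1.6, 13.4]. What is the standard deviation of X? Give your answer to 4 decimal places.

Per component, 1: μ=4, E[X²]=36; 2: μ=7.5, E[X²]=67.8533.
E[X] = 0.666667·4 + 0.333333·7.5 = 5.16667.
E[X²] = 0.666667·36 + 0.333333·67.8533 = 46.6178.
Var(X) = E[X²] − (E[X])² = 46.6178 − 26.6944 = 19.9233.
SD(X) = √19.9233 = 4.46356.

4.4636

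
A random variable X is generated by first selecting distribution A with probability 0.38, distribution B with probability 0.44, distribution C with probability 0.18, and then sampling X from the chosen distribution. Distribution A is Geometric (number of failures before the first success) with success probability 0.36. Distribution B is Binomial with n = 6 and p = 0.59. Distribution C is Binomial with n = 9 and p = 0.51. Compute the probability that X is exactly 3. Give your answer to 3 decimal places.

Conditional on each component, P(X = 3): A: 0.0943718; B: 0.283099; C: 0.154229.
By total probability, P(X = 3) = 0.38·0.0943718 + 0.44·0.283099 + 0.18·0.154229 = 0.188186.

0.188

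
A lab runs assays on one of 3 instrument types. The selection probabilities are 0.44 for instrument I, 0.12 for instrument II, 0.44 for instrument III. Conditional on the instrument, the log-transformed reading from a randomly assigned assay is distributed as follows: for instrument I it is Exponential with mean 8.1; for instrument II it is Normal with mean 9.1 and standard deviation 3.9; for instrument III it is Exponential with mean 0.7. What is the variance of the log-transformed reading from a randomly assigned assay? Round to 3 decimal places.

45.289

Per component, I: μ=8.1, E[X²]=131.22; II: μ=9.1, E[X²]=98.02; III: μ=0.7, E[X²]=0.98.
E[X] = 0.44·8.1 + 0.12·9.1 + 0.44·0.7 = 4.964.
E[X²] = 0.44·131.22 + 0.12·98.02 + 0.44·0.98 = 69.9304.
Var(X) = E[X²] − (E[X])² = 69.9304 − 24.6413 = 45.2891.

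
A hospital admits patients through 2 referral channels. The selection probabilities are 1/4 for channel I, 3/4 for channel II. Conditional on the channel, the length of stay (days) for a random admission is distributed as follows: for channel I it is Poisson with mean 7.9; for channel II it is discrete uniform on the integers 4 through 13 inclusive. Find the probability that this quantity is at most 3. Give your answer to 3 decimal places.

Conditional on each channel, P(X ≤ 3): I: 0.0453338; II: 0.
By total probability, P(X ≤ 3) = 0.25·0.0453338 + 0.75·0 = 0.0113335.

0.011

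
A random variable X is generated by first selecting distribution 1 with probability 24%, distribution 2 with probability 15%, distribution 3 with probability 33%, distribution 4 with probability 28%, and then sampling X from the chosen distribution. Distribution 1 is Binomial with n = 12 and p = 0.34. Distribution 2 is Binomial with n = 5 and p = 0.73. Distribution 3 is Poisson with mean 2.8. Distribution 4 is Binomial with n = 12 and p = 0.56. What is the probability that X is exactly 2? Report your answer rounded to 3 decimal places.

0.125

Conditional on each component, P(X = 2): 1: 0.119658; 2: 0.104891; 3: 0.238375; 4: 0.0056292.
By total probability, P(X = 2) = 0.24·0.119658 + 0.15·0.104891 + 0.33·0.238375 + 0.28·0.0056292 = 0.124692.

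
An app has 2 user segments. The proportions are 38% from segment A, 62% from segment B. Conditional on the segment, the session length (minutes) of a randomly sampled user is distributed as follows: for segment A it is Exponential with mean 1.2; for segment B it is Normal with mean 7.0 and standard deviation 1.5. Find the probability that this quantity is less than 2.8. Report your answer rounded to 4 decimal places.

Conditional on each segment, P(X < 2.8): A: 0.903028; B: 0.00255513.
By total probability, P(X < 2.8) = 0.38·0.903028 + 0.62·0.00255513 = 0.344735.

0.3447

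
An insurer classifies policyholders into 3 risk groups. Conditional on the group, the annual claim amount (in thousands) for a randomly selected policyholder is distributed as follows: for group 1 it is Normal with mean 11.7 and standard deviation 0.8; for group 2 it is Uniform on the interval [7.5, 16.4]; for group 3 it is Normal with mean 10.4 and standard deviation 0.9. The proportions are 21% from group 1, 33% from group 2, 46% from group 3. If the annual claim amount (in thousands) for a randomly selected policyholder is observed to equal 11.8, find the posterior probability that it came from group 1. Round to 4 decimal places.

Likelihoods f(11.8 | ·): 1: 0.494797; 2: 0.11236; 3: 0.132198.
Posterior ∝ prior × likelihood. Numerator for 1: 0.21·0.494797 = 0.103907.
Normalizing constant: 0.21·0.494797 + 0.33·0.11236 + 0.46·0.132198 = 0.201797.
P(1 | observation) = 0.103907 / 0.201797 = 0.51491.

0.5149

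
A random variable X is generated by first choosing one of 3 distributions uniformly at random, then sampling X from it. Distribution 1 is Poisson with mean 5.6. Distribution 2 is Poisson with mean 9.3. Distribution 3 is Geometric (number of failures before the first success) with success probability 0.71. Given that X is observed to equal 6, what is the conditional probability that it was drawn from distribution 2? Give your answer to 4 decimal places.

0.3409

Likelihoods P(X=6 | ·): 1: 0.158397; 2: 0.0821536; 3: 0.000422325.
Posterior ∝ prior × likelihood. Numerator for 2: 0.333333·0.0821536 = 0.0273845.
Normalizing constant: 0.333333·0.158397 + 0.333333·0.0821536 + 0.333333·0.000422325 = 0.0803243.
P(2 | observation) = 0.0273845 / 0.0803243 = 0.340925.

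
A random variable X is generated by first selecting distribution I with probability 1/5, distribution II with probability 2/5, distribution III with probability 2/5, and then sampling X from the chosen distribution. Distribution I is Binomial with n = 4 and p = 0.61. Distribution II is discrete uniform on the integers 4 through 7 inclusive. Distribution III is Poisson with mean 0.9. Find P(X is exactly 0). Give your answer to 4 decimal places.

0.1673

Conditional on each component, P(X = 0): I: 0.0231344; II: 0; III: 0.40657.
By total probability, P(X = 0) = 0.2·0.0231344 + 0.4·0 + 0.4·0.40657 = 0.167255.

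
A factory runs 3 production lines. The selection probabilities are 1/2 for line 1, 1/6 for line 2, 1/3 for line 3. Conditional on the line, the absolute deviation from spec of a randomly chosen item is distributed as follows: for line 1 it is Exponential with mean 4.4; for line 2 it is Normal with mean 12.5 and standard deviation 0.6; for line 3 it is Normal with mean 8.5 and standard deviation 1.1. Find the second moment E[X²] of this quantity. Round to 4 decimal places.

For each component E[X²] = Var + (mean)², giving 1: 38.72; 2: 156.61; 3: 73.46.
Overall E[X²] = 0.5·38.72 + 0.166667·156.61 + 0.333333·73.46 = 69.9483.

69.9483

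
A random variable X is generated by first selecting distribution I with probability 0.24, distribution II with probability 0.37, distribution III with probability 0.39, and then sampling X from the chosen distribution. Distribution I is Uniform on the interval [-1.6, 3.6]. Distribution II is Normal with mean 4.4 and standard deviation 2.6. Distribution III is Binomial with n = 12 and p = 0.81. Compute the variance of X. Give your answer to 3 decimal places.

15.990

Per component, I: μ=1, E[X²]=3.25333; II: μ=4.4, E[X²]=26.12; III: μ=9.72, E[X²]=96.3252.
E[X] = 0.24·1 + 0.37·4.4 + 0.39·9.72 = 5.6588.
E[X²] = 0.24·3.25333 + 0.37·26.12 + 0.39·96.3252 = 48.012.
Var(X) = E[X²] − (E[X])² = 48.012 − 32.022 = 15.99.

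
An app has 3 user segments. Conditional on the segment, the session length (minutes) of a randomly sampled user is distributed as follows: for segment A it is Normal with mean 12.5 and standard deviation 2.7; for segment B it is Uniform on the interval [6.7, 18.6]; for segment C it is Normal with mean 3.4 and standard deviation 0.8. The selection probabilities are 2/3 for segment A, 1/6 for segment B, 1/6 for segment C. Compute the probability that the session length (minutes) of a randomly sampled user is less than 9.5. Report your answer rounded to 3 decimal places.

0.295

Conditional on each segment, P(X < 9.5): A: 0.13326; B: 0.235294; C: 1.
By total probability, P(X < 9.5) = 0.666667·0.13326 + 0.166667·0.235294 + 0.166667·1 = 0.294723.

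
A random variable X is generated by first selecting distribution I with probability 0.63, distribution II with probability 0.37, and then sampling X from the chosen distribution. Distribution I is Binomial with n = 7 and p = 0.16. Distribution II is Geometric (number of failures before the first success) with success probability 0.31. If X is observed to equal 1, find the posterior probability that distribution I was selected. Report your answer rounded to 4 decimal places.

Likelihoods P(X=1 | ·): I: 0.393454; II: 0.2139.
Posterior ∝ prior × likelihood. Numerator for I: 0.63·0.393454 = 0.247876.
Normalizing constant: 0.63·0.393454 + 0.37·0.2139 = 0.327019.
P(I | observation) = 0.247876 / 0.327019 = 0.757986.

0.7580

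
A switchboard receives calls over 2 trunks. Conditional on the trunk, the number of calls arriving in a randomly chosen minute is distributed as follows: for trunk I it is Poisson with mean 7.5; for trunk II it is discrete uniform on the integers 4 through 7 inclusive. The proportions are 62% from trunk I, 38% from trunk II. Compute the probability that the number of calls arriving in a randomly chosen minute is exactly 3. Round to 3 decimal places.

0.024

Conditional on each trunk, P(X = 3): I: 0.0388887; II: 0.
By total probability, P(X = 3) = 0.62·0.0388887 + 0.38·0 = 0.024111.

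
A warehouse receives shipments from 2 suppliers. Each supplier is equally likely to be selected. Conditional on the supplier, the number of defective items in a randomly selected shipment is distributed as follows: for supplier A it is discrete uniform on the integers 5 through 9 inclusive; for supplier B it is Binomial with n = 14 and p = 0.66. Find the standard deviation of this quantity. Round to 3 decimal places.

1.956

Per component, A: μ=7, E[X²]=51; B: μ=9.24, E[X²]=88.5192.
E[X] = 0.5·7 + 0.5·9.24 = 8.12.
E[X²] = 0.5·51 + 0.5·88.5192 = 69.7596.
Var(X) = E[X²] − (E[X])² = 69.7596 − 65.9344 = 3.8252.
SD(X) = √3.8252 = 1.95581.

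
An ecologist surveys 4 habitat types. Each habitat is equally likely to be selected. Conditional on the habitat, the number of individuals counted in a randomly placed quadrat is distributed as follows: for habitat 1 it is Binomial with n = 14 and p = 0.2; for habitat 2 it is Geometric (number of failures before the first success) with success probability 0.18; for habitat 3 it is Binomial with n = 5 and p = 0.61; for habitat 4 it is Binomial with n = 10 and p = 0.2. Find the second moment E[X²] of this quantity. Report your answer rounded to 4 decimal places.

For each component E[X²] = Var + (mean)², giving 1: 10.08; 2: 46.0617; 3: 10.492; 4: 5.6.
Overall E[X²] = 0.25·10.08 + 0.25·46.0617 + 0.25·10.492 + 0.25·5.6 = 18.0584.

18.0584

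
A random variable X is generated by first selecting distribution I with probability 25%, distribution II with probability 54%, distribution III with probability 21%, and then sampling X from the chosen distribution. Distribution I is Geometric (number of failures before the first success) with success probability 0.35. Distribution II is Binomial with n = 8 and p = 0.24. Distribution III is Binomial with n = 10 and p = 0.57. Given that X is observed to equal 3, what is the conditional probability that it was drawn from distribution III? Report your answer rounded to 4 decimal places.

Likelihoods P(X=3 | ·): I: 0.0961188; II: 0.196286; III: 0.0604067.
Posterior ∝ prior × likelihood. Numerator for III: 0.21·0.0604067 = 0.0126854.
Normalizing constant: 0.25·0.0961188 + 0.54·0.196286 + 0.21·0.0604067 = 0.14271.
P(III | observation) = 0.0126854 / 0.14271 = 0.0888896.

0.0889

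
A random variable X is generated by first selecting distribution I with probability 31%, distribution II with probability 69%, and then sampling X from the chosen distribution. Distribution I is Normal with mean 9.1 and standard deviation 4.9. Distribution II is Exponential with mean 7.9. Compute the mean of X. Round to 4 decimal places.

8.2720

Component means — I: 9.1; II: 7.9.
E[X] = 0.31·9.1 + 0.69·7.9 = 8.272.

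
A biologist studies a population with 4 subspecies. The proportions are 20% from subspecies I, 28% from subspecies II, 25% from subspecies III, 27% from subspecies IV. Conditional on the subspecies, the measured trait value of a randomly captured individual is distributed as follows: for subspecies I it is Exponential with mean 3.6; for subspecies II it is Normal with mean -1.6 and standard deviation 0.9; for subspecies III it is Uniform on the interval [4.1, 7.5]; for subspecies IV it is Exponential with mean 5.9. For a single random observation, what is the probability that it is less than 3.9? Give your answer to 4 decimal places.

Conditional on each subspecies, P(X < 3.9): I: 0.661535; II: 1; III: 0; IV: 0.483674.
By total probability, P(X < 3.9) = 0.2·0.661535 + 0.28·1 + 0.25·0 + 0.27·0.483674 = 0.542899.

0.5429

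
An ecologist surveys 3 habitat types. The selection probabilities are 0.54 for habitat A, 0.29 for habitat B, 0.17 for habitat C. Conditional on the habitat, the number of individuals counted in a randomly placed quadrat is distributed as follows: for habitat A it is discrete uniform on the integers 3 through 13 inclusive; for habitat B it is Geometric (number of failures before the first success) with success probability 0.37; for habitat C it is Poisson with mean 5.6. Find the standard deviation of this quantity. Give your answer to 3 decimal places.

3.895

Per component, A: μ=8, E[X²]=74; B: μ=1.7027, E[X²]=7.5011; C: μ=5.6, E[X²]=36.96.
E[X] = 0.54·8 + 0.29·1.7027 + 0.17·5.6 = 5.76578.
E[X²] = 0.54·74 + 0.29·7.5011 + 0.17·36.96 = 48.4185.
Var(X) = E[X²] − (E[X])² = 48.4185 − 33.2443 = 15.1743.
SD(X) = √15.1743 = 3.89541.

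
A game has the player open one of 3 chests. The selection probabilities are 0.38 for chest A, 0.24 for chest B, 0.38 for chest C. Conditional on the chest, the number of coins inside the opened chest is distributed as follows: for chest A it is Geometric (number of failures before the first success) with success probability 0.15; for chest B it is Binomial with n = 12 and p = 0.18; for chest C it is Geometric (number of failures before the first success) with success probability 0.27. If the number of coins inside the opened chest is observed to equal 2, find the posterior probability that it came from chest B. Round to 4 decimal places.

Likelihoods P(X=2 | ·): A: 0.108375; B: 0.293919; C: 0.143883.
Posterior ∝ prior × likelihood. Numerator for B: 0.24·0.293919 = 0.0705405.
Normalizing constant: 0.38·0.108375 + 0.24·0.293919 + 0.38·0.143883 = 0.166399.
P(B | observation) = 0.0705405 / 0.166399 = 0.423925.

0.4239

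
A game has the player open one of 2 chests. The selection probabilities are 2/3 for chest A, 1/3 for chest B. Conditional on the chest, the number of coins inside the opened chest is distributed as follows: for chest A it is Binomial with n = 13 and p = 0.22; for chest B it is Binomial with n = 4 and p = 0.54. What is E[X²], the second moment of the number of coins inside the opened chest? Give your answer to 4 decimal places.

For each component E[X²] = Var + (mean)², giving A: 10.4104; B: 5.6592.
Overall E[X²] = 0.666667·10.4104 + 0.333333·5.6592 = 8.82667.

8.8267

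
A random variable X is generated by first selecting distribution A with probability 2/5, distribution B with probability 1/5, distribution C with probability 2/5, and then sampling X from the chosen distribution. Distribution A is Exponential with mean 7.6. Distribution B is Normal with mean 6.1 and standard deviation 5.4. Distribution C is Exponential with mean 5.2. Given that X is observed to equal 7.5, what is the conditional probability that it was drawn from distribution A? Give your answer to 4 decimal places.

Likelihoods f(7.5 | ·): A: 0.0490463; B: 0.0714366; C: 0.045458.
Posterior ∝ prior × likelihood. Numerator for A: 0.4·0.0490463 = 0.0196185.
Normalizing constant: 0.4·0.0490463 + 0.2·0.0714366 + 0.4·0.045458 = 0.052089.
P(A | observation) = 0.0196185 / 0.052089 = 0.376634.

0.3766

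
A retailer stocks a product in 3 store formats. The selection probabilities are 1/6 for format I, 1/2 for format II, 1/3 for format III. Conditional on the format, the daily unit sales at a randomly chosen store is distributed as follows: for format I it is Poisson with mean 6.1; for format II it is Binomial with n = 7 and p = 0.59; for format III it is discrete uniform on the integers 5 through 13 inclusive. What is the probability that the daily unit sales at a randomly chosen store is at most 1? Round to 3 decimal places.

0.013

Conditional on each format, P(X ≤ 1): I: 0.0159244; II: 0.0215655; III: 0.
By total probability, P(X ≤ 1) = 0.166667·0.0159244 + 0.5·0.0215655 + 0.333333·0 = 0.0134368.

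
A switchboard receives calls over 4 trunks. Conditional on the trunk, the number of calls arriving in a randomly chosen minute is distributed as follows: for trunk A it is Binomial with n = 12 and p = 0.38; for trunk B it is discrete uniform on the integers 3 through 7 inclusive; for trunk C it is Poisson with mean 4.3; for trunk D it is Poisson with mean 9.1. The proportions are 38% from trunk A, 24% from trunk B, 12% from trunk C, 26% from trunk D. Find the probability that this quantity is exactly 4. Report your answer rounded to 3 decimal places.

0.165

Conditional on each trunk, P(X = 4): A: 0.225358; B: 0.2; C: 0.193284; D: 0.0319062.
By total probability, P(X = 4) = 0.38·0.225358 + 0.24·0.2 + 0.12·0.193284 + 0.26·0.0319062 = 0.165126.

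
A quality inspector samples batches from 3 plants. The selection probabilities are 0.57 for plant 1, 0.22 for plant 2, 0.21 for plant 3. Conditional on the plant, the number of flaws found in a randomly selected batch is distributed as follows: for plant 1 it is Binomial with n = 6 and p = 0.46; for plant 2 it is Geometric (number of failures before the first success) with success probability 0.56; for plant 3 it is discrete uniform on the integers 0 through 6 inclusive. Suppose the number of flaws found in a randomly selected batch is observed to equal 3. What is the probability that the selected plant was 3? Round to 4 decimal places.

0.1394

Likelihoods P(X=3 | ·): 1: 0.306538; 2: 0.047703; 3: 0.142857.
Posterior ∝ prior × likelihood. Numerator for 3: 0.21·0.142857 = 0.03.
Normalizing constant: 0.57·0.306538 + 0.22·0.047703 + 0.21·0.142857 = 0.215222.
P(3 | observation) = 0.03 / 0.215222 = 0.139391.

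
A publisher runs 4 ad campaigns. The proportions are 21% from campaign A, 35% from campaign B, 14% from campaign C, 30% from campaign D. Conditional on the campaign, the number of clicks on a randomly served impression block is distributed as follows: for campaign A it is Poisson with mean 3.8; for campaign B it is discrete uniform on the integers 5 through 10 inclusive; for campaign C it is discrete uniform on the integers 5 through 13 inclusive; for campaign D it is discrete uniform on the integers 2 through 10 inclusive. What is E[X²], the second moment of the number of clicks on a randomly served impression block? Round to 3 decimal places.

For each component E[X²] = Var + (mean)², giving A: 18.24; B: 59.1667; C: 87.6667; D: 42.6667.
Overall E[X²] = 0.21·18.24 + 0.35·59.1667 + 0.14·87.6667 + 0.3·42.6667 = 49.6121.

49.612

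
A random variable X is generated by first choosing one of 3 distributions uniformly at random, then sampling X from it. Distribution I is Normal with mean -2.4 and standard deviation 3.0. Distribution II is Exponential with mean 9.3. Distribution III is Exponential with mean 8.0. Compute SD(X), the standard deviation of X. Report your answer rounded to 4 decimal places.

8.9766

Per component, I: μ=-2.4, E[X²]=14.76; II: μ=9.3, E[X²]=172.98; III: μ=8, E[X²]=128.
E[X] = 0.333333·-2.4 + 0.333333·9.3 + 0.333333·8 = 4.96667.
E[X²] = 0.333333·14.76 + 0.333333·172.98 + 0.333333·128 = 105.247.
Var(X) = E[X²] − (E[X])² = 105.247 − 24.6678 = 80.5789.
SD(X) = √80.5789 = 8.97657.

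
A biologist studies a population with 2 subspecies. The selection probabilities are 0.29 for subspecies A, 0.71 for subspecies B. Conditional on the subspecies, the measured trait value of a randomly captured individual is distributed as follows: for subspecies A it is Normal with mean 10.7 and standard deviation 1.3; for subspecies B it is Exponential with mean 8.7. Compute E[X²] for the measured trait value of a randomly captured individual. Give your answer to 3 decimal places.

141.172

For each component E[X²] = Var + (mean)², giving A: 116.18; B: 151.38.
Overall E[X²] = 0.29·116.18 + 0.71·151.38 = 141.172.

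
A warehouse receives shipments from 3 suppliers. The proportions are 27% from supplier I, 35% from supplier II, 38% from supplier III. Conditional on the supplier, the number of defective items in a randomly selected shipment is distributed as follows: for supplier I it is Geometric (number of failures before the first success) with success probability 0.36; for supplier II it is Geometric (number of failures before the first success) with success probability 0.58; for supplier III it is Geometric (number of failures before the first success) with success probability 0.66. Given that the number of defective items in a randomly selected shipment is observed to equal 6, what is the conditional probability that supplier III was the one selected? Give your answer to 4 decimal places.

0.0474

Likelihoods P(X=6 | ·): I: 0.024739; II: 0.00318364; III: 0.00101957.
Posterior ∝ prior × likelihood. Numerator for III: 0.38·0.00101957 = 0.000387437.
Normalizing constant: 0.27·0.024739 + 0.35·0.00318364 + 0.38·0.00101957 = 0.00818124.
P(III | observation) = 0.000387437 / 0.00818124 = 0.0473567.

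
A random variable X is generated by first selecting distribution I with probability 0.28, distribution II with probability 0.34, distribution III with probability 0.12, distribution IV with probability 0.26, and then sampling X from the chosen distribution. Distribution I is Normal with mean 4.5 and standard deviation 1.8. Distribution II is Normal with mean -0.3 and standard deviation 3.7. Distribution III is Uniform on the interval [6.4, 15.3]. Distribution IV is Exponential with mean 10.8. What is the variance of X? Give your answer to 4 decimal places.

59.0822

Per component, I: μ=4.5, E[X²]=23.49; II: μ=-0.3, E[X²]=13.78; III: μ=10.85, E[X²]=124.323; IV: μ=10.8, E[X²]=233.28.
E[X] = 0.28·4.5 + 0.34·-0.3 + 0.12·10.85 + 0.26·10.8 = 5.268.
E[X²] = 0.28·23.49 + 0.34·13.78 + 0.12·124.323 + 0.26·233.28 = 86.834.
Var(X) = E[X²] − (E[X])² = 86.834 − 27.7518 = 59.0822.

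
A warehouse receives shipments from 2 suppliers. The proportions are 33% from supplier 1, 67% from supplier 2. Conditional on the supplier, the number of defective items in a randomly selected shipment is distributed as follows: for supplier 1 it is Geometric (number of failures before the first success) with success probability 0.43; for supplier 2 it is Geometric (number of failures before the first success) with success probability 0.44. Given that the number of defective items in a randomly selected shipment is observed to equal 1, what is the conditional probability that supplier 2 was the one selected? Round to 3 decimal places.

0.671

Likelihoods P(X=1 | ·): 1: 0.2451; 2: 0.2464.
Posterior ∝ prior × likelihood. Numerator for 2: 0.67·0.2464 = 0.165088.
Normalizing constant: 0.33·0.2451 + 0.67·0.2464 = 0.245971.
P(2 | observation) = 0.165088 / 0.245971 = 0.671169.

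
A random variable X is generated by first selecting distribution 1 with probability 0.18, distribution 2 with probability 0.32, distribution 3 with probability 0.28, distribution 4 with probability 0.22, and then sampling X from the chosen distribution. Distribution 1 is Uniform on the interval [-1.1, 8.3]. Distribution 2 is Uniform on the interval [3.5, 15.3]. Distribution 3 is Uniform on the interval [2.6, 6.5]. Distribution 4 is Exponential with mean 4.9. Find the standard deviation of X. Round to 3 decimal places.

Per component, 1: μ=3.6, E[X²]=20.3233; 2: μ=9.4, E[X²]=99.9633; 3: μ=4.55, E[X²]=21.97; 4: μ=4.9, E[X²]=48.02.
E[X] = 0.18·3.6 + 0.32·9.4 + 0.28·4.55 + 0.22·4.9 = 6.008.
E[X²] = 0.18·20.3233 + 0.32·99.9633 + 0.28·21.97 + 0.22·48.02 = 52.3625.
Var(X) = E[X²] − (E[X])² = 52.3625 − 36.0961 = 16.2664.
SD(X) = √16.2664 = 4.03316.

4.033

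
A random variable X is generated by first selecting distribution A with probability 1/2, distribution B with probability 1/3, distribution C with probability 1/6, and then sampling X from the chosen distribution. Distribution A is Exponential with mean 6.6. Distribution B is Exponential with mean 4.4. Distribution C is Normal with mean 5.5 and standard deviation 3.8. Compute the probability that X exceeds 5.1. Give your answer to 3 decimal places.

0.426

Conditional on each component, P(X > 5.1): A: 0.461752; B: 0.313771; C: 0.541917.
By total probability, P(X > 5.1) = 0.5·0.461752 + 0.333333·0.313771 + 0.166667·0.541917 = 0.425786.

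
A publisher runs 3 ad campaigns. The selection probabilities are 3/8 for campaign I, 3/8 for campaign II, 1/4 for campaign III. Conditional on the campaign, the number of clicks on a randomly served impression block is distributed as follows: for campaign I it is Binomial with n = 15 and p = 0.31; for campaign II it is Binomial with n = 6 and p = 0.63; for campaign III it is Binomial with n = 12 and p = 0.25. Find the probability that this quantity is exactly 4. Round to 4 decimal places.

0.2495

Conditional on each campaign, P(X = 4): I: 0.212774; II: 0.323487; III: 0.193578.
By total probability, P(X = 4) = 0.375·0.212774 + 0.375·0.323487 + 0.25·0.193578 = 0.249492.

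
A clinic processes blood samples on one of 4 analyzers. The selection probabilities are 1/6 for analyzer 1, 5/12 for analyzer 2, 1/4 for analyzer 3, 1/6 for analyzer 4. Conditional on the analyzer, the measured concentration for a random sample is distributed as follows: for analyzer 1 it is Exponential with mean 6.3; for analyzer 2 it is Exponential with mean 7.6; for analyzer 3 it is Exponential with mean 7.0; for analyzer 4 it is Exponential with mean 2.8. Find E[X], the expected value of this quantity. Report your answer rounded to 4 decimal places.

6.4333

Component means — 1: 6.3; 2: 7.6; 3: 7; 4: 2.8.
E[X] = 0.166667·6.3 + 0.416667·7.6 + 0.25·7 + 0.166667·2.8 = 6.43333.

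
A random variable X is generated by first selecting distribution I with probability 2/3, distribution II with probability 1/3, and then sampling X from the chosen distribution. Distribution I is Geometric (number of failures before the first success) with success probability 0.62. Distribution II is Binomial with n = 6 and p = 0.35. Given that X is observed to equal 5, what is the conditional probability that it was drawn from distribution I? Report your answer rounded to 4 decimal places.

Likelihoods P(X=5 | ·): I: 0.00491258; II: 0.0204835.
Posterior ∝ prior × likelihood. Numerator for I: 0.666667·0.00491258 = 0.00327505.
Normalizing constant: 0.666667·0.00491258 + 0.333333·0.0204835 = 0.0101029.
P(I | observation) = 0.00327505 / 0.0101029 = 0.32417.

0.3242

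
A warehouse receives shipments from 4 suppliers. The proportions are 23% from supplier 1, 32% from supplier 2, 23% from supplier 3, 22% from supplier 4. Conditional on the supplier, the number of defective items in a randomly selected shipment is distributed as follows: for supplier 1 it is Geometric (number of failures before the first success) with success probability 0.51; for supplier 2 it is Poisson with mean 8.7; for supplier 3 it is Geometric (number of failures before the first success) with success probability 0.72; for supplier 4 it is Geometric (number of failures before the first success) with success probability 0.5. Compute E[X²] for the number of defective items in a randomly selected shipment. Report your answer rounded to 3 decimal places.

28.469

For each component E[X²] = Var + (mean)², giving 1: 2.807; 2: 84.39; 3: 0.691358; 4: 3.
Overall E[X²] = 0.23·2.807 + 0.32·84.39 + 0.23·0.691358 + 0.22·3 = 28.4694.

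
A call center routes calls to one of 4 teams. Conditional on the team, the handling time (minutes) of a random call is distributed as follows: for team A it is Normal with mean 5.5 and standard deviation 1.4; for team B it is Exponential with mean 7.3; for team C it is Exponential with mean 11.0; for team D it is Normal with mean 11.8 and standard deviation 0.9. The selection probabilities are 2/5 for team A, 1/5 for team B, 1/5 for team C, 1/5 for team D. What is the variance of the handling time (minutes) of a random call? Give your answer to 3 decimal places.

43.042

Per component, A: μ=5.5, E[X²]=32.21; B: μ=7.3, E[X²]=106.58; C: μ=11, E[X²]=242; D: μ=11.8, E[X²]=140.05.
E[X] = 0.4·5.5 + 0.2·7.3 + 0.2·11 + 0.2·11.8 = 8.22.
E[X²] = 0.4·32.21 + 0.2·106.58 + 0.2·242 + 0.2·140.05 = 110.61.
Var(X) = E[X²] − (E[X])² = 110.61 − 67.5684 = 43.0416.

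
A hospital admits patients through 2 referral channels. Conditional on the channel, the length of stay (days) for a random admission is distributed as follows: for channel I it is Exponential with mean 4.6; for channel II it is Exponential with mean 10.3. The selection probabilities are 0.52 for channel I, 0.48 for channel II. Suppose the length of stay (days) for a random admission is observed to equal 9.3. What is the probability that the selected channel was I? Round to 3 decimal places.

0.442

Likelihoods f(9.3 | ·): I: 0.028788; II: 0.039358.
Posterior ∝ prior × likelihood. Numerator for I: 0.52·0.028788 = 0.0149698.
Normalizing constant: 0.52·0.028788 + 0.48·0.039358 = 0.0338616.
P(I | observation) = 0.0149698 / 0.0338616 = 0.442087.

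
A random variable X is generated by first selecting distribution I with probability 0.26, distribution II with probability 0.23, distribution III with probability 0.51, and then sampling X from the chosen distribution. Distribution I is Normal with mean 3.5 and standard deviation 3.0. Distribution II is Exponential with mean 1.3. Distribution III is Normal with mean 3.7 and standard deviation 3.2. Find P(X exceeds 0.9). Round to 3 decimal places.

0.738

Conditional on each component, P(X > 0.9): I: 0.806938; II: 0.50042; III: 0.809213.
By total probability, P(X > 0.9) = 0.26·0.806938 + 0.23·0.50042 + 0.51·0.809213 = 0.737599.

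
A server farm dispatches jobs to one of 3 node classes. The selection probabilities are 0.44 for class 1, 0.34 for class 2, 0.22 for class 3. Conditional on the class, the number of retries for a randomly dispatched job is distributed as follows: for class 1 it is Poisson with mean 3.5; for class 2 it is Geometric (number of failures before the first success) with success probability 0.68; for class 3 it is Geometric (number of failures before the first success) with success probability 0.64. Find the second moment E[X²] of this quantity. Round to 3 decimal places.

For each component E[X²] = Var + (mean)², giving 1: 15.75; 2: 0.913495; 3: 1.19531.
Overall E[X²] = 0.44·15.75 + 0.34·0.913495 + 0.22·1.19531 = 7.50356.

7.504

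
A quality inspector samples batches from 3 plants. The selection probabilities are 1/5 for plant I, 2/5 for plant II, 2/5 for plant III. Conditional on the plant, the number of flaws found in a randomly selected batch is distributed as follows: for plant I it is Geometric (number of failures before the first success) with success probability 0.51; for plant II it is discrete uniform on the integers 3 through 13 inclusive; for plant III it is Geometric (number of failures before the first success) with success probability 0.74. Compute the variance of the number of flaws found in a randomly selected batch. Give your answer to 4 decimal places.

17.9207

Per component, I: μ=0.960784, E[X²]=2.807; II: μ=8, E[X²]=74; III: μ=0.351351, E[X²]=0.598247.
E[X] = 0.2·0.960784 + 0.4·8 + 0.4·0.351351 = 3.5327.
E[X²] = 0.2·2.807 + 0.4·74 + 0.4·0.598247 = 30.4007.
Var(X) = E[X²] − (E[X])² = 30.4007 − 12.48 = 17.9207.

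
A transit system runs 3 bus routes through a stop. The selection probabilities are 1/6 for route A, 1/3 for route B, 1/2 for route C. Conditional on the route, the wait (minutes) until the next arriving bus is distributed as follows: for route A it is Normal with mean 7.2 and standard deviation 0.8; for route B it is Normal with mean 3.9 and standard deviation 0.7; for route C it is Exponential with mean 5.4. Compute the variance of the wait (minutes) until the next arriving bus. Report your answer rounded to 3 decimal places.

16.100

Per component, A: μ=7.2, E[X²]=52.48; B: μ=3.9, E[X²]=15.7; C: μ=5.4, E[X²]=58.32.
E[X] = 0.166667·7.2 + 0.333333·3.9 + 0.5·5.4 = 5.2.
E[X²] = 0.166667·52.48 + 0.333333·15.7 + 0.5·58.32 = 43.14.
Var(X) = E[X²] − (E[X])² = 43.14 − 27.04 = 16.1.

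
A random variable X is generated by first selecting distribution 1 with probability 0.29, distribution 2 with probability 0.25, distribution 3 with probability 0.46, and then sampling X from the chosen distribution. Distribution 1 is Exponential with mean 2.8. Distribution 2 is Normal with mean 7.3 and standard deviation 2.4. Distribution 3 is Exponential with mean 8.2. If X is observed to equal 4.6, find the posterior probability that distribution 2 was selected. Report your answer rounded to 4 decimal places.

Likelihoods f(4.6 | ·): 1: 0.0690809; 2: 0.0882819; 3: 0.0695917.
Posterior ∝ prior × likelihood. Numerator for 2: 0.25·0.0882819 = 0.0220705.
Normalizing constant: 0.29·0.0690809 + 0.25·0.0882819 + 0.46·0.0695917 = 0.0741161.
P(2 | observation) = 0.0220705 / 0.0741161 = 0.297782.

0.2978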